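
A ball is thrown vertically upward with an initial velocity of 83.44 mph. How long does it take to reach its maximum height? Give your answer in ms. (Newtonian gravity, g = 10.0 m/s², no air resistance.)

v₀ = 83.44 mph × 0.44704 = 37.301 m/s
t_up = v₀ / g = 37.301 / 10.0 = 3.7301 s
t_up = 3.7301 s / 0.001 = 3730 ms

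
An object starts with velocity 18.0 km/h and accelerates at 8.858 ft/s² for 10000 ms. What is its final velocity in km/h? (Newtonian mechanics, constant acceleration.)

v₀ = 18.0 km/h × 0.2777777777777778 = 5.0 m/s
a = 8.858 ft/s² × 0.3048 = 2.69992 m/s²
t = 10000 ms × 0.001 = 10.0 s
v = v₀ + a × t = 5.0 + 2.69992 × 10.0 = 31.9992 m/s
v = 31.9992 m/s / 0.2777777777777778 = 115.2 km/h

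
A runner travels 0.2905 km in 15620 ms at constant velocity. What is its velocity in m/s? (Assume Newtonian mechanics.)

d = 0.2905 km × 1000.0 = 290.5 m
t = 15620 ms × 0.001 = 15.62 s
v = d / t = 290.5 / 15.62 = 18.6 m/s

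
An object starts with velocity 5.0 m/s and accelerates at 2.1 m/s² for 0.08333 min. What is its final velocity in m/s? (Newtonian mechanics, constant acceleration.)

t = 0.08333 min × 60.0 = 4.9998 s
v = v₀ + a × t = 5.0 + 2.1 × 4.9998 = 15.5 m/s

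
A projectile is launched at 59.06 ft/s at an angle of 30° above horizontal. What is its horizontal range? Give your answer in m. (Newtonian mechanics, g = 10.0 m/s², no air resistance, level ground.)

v₀ = 59.06 ft/s × 0.3048 = 18.0015 m/s
R = v₀² × sin(2θ) / g = 18.0015² × sin(2 × 30°) / 10.0 = 324.054 × 0.866025 / 10.0 = 28.06 m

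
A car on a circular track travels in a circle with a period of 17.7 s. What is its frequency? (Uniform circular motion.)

f = 1/T = 1/17.7 = 0.0565 Hz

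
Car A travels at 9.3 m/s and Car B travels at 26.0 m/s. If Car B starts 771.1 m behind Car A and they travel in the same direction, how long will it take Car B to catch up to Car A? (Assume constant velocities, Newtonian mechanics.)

Relative speed: v_rel = 26.0 - 9.3 = 16.7 m/s
Time to catch: t = d₀/v_rel = 771.1/16.7 = 46.17 s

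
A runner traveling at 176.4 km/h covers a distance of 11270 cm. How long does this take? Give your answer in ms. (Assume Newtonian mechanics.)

d = 11270 cm × 0.01 = 112.7 m
v = 176.4 km/h × 0.2777777777777778 = 49.0 m/s
t = d / v = 112.7 / 49.0 = 2.3 s
t = 2.3 s / 0.001 = 2300 ms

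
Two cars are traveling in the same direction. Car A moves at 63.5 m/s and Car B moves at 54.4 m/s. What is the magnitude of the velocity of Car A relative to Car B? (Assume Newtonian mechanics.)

v_rel = |v_A - v_B| = |63.5 - 54.4| = 9.1 m/s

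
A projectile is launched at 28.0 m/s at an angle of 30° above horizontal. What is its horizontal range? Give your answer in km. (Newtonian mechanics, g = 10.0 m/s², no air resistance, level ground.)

R = v₀² × sin(2θ) / g = 28.0² × sin(2 × 30°) / 10.0 = 784.0 × 0.866025 / 10.0 = 67.8964 m
R = 67.8964 m / 1000.0 = 0.0679 km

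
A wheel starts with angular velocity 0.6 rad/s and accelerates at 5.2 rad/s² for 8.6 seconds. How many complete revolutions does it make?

θ = ω₀t + ½αt² = 0.6×8.6 + ½×5.2×8.6² = 197.456 rad
Total revolutions = θ/(2π) = 197.456/(2π) = 31.43
Complete revolutions = ⌊31.43⌋ = 31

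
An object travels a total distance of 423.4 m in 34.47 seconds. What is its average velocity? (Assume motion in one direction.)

v_avg = Δd / Δt = 423.4 / 34.47 = 12.28 m/s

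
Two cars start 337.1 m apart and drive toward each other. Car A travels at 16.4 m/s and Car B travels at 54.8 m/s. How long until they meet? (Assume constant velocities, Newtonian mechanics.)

Combined speed: v_combined = 16.4 + 54.8 = 71.2 m/s
Time to meet: t = d/v_combined = 337.1/71.2 = 4.73 s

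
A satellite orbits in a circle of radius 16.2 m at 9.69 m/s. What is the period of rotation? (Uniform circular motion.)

T = 2πr/v = 2π×16.2/9.69 = 10.5 s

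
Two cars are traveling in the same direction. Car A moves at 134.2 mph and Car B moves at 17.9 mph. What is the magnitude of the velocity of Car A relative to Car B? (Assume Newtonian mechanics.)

v_rel = |v_A - v_B| = |134.2 - 17.9| = 116.3 mph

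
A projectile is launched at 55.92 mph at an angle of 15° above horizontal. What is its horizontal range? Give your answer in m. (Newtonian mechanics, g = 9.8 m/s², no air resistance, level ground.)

v₀ = 55.92 mph × 0.44704 = 24.9985 m/s
R = v₀² × sin(2θ) / g = 24.9985² × sin(2 × 15°) / 9.8 = 624.925 × 0.5 / 9.8 = 31.88 m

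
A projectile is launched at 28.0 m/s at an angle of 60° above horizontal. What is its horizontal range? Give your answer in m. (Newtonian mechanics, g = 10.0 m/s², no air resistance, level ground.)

R = v₀² × sin(2θ) / g = 28.0² × sin(2 × 60°) / 10.0 = 784.0 × 0.866025 / 10.0 = 67.9 m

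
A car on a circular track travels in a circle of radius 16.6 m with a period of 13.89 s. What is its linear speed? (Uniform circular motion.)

v = 2πr/T = 2π×16.6/13.89 = 7.51 m/s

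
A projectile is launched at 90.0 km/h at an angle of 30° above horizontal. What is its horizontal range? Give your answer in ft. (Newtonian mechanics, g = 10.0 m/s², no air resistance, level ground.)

v₀ = 90.0 km/h × 0.2777777777777778 = 25.0 m/s
R = v₀² × sin(2θ) / g = 25.0² × sin(2 × 30°) / 10.0 = 625.0 × 0.866025 / 10.0 = 54.1266 m
R = 54.1266 m / 0.3048 = 177.6 ft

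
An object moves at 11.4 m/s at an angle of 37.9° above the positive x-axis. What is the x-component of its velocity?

vₓ = v cos(θ) = 11.4 × cos(37.9°) = 9.0 m/s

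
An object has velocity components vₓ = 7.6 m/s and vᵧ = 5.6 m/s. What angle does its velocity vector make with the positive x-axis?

θ = arctan(vᵧ/vₓ) = arctan(5.6/7.6) = 36.38°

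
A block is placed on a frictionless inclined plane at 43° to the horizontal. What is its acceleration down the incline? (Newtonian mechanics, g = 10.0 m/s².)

a = g sin(θ) = 10.0 × sin(43°) = 10.0 × 0.682 = 6.82 m/s²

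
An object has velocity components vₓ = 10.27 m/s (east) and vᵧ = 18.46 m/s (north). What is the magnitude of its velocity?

|v| = √(vₓ² + vᵧ²) = √(10.27² + 18.46²) = √(446.2445) = 21.12 m/s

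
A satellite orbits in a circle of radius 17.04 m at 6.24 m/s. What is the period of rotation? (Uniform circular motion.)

T = 2πr/v = 2π×17.04/6.24 = 17.16 s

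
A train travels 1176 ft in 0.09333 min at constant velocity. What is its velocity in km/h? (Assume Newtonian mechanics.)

d = 1176 ft × 0.3048 = 358.445 m
t = 0.09333 min × 60.0 = 5.5998 s
v = d / t = 358.445 / 5.5998 = 64.0103 m/s
v = 64.0103 m/s / 0.2777777777777778 = 230.4 km/h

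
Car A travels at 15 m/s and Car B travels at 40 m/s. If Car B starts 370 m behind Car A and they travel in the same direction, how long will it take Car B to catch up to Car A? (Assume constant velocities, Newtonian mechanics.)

Relative speed: v_rel = 40 - 15 = 25 m/s
Time to catch: t = d₀/v_rel = 370/25 = 14.8 s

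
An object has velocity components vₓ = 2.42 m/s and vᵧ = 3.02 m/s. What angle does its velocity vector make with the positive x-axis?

θ = arctan(vᵧ/vₓ) = arctan(3.02/2.42) = 51.29°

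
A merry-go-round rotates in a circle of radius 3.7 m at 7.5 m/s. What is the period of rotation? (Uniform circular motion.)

T = 2πr/v = 2π×3.7/7.5 = 3.1 s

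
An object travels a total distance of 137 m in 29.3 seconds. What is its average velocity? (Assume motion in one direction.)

v_avg = Δd / Δt = 137 / 29.3 = 4.68 m/s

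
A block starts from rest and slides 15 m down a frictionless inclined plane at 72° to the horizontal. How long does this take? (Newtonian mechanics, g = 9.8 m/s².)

a = g sin(θ) = 9.8 × sin(72°) = 9.3204 m/s²
t = √(2d/a) = √(2 × 15 / 9.3204) = 1.79 s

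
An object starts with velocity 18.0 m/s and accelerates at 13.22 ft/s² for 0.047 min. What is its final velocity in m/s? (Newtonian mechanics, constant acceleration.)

a = 13.22 ft/s² × 0.3048 = 4.02946 m/s²
t = 0.047 min × 60.0 = 2.82 s
v = v₀ + a × t = 18.0 + 4.02946 × 2.82 = 29.36 m/s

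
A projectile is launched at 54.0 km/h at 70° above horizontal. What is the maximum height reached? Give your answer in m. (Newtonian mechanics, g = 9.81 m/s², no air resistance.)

v₀ = 54.0 km/h × 0.2777777777777778 = 15.0 m/s
H = v₀² × sin²(θ) / (2g) = 15.0² × sin(70°)² / (2 × 9.81) = 225.0 × 0.883022 / 19.62 = 10.13 m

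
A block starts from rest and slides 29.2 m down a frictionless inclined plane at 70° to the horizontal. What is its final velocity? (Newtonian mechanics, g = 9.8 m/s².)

a = g sin(θ) = 9.8 × sin(70°) = 9.209 m/s²
v = √(2ad) = √(2 × 9.209 × 29.2) = 23.19 m/s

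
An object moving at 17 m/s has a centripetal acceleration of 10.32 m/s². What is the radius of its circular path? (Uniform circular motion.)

r = v²/a_c = 17²/10.32 = 28.0 m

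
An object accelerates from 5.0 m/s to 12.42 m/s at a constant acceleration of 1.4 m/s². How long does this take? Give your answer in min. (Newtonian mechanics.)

t = (v - v₀) / a = (12.42 - 5.0) / 1.4 = 5.3 s
t = 5.3 s / 60.0 = 0.08833 min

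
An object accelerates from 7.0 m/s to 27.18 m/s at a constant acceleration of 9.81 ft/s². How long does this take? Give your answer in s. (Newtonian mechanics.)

a = 9.81 ft/s² × 0.3048 = 2.99009 m/s²
t = (v - v₀) / a = (27.18 - 7.0) / 2.99009 = 6.749 s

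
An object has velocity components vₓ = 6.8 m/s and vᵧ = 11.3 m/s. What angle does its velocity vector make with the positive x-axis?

θ = arctan(vᵧ/vₓ) = arctan(11.3/6.8) = 58.96°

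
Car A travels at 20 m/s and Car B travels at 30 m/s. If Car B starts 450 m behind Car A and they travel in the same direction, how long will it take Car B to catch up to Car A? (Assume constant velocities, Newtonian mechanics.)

Relative speed: v_rel = 30 - 20 = 10 m/s
Time to catch: t = d₀/v_rel = 450/10 = 45.0 s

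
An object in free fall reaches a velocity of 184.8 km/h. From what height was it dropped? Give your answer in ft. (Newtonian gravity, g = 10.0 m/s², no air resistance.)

v = 184.8 km/h × 0.2777777777777778 = 51.3333 m/s
h = v² / (2g) = 51.3333² / (2 × 10.0) = 131.755 m
h = 131.755 m / 0.3048 = 432.3 ft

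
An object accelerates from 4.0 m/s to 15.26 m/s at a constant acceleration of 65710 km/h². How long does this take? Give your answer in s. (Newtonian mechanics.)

a = 65710 km/h² × 7.716049382716049e-05 = 5.07022 m/s²
t = (v - v₀) / a = (15.26 - 4.0) / 5.07022 = 2.221 s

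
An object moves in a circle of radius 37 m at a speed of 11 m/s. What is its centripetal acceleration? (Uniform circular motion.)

a_c = v²/r = 11²/37 = 121/37 = 3.27 m/s²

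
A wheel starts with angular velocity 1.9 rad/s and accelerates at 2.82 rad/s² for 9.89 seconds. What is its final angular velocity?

ω = ω₀ + αt = 1.9 + 2.82 × 9.89 = 29.79 rad/s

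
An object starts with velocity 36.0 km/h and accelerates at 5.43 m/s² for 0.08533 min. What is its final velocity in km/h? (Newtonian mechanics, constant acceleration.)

v₀ = 36.0 km/h × 0.2777777777777778 = 10.0 m/s
t = 0.08533 min × 60.0 = 5.1198 s
v = v₀ + a × t = 10.0 + 5.43 × 5.1198 = 37.8005 m/s
v = 37.8005 m/s / 0.2777777777777778 = 136.1 km/h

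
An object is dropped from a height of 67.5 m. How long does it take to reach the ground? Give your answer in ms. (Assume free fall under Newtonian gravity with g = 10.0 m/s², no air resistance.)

t = √(2h/g) = √(2 × 67.5 / 10.0) = 3.67423 s
t = 3.67423 s / 0.001 = 3674 ms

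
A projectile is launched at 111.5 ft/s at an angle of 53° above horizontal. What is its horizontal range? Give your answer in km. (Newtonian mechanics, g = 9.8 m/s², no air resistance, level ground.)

v₀ = 111.5 ft/s × 0.3048 = 33.9852 m/s
R = v₀² × sin(2θ) / g = 33.9852² × sin(2 × 53°) / 9.8 = 1154.99 × 0.961262 / 9.8 = 113.291 m
R = 113.291 m / 1000.0 = 0.1133 km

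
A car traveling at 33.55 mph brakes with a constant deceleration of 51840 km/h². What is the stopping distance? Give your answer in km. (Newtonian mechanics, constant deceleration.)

v₀ = 33.55 mph × 0.44704 = 14.9982 m/s
a = 51840 km/h² × 7.716049382716049e-05 = 4.0 m/s²
d = v₀² / (2a) = 14.9982² / (2 × 4.0) = 224.946 / 8.0 = 28.1182 m
d = 28.1182 m / 1000.0 = 0.02812 km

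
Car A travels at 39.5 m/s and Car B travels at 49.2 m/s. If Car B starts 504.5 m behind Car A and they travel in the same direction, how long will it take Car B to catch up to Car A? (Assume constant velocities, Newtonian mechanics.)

Relative speed: v_rel = 49.2 - 39.5 = 9.7 m/s
Time to catch: t = d₀/v_rel = 504.5/9.7 = 52.01 s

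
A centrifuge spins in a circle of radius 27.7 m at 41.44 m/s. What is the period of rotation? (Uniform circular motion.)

T = 2πr/v = 2π×27.7/41.44 = 4.2 s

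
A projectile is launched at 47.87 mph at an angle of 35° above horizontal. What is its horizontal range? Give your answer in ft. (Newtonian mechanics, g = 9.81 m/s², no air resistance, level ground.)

v₀ = 47.87 mph × 0.44704 = 21.3998 m/s
R = v₀² × sin(2θ) / g = 21.3998² × sin(2 × 35°) / 9.81 = 457.951 × 0.939693 / 9.81 = 43.8668 m
R = 43.8668 m / 0.3048 = 143.9 ft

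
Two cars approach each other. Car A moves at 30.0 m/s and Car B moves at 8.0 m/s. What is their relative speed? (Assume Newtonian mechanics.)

v_rel = v_A + v_B = 30.0 + 8.0 = 38.0 m/s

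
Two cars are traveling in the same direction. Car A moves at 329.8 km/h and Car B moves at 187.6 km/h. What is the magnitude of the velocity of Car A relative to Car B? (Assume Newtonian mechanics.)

v_rel = |v_A - v_B| = |329.8 - 187.6| = 142.2 km/h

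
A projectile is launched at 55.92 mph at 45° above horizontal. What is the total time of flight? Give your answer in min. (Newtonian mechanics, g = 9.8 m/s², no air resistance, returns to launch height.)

v₀ = 55.92 mph × 0.44704 = 24.9985 m/s
T = 2 × v₀ × sin(θ) / g = 2 × 24.9985 × sin(45°) / 9.8 = 2 × 24.9985 × 0.707107 / 9.8 = 3.60747 s
T = 3.60747 s / 60.0 = 0.06012 min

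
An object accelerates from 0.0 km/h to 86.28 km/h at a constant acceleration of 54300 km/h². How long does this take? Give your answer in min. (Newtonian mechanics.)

v₀ = 0.0 km/h × 0.2777777777777778 = 0.0 m/s
v = 86.28 km/h × 0.2777777777777778 = 23.9667 m/s
a = 54300 km/h² × 7.716049382716049e-05 = 4.18981 m/s²
t = (v - v₀) / a = (23.9667 - 0.0) / 4.18981 = 5.72024 s
t = 5.72024 s / 60.0 = 0.09534 min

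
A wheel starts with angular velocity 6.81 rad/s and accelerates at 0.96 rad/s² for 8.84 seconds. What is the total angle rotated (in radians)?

θ = ω₀t + ½αt² = 6.81×8.84 + ½×0.96×8.84² = 97.71 rad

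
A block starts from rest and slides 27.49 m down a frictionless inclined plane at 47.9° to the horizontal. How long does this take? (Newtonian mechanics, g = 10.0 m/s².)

a = g sin(θ) = 10.0 × sin(47.9°) = 7.4198 m/s²
t = √(2d/a) = √(2 × 27.49 / 7.4198) = 2.72 s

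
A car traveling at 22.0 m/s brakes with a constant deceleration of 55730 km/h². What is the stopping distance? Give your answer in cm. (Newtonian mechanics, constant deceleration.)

a = 55730 km/h² × 7.716049382716049e-05 = 4.30015 m/s²
d = v₀² / (2a) = 22.0² / (2 × 4.30015) = 484.0 / 8.6003 = 56.2771 m
d = 56.2771 m / 0.01 = 5628 cm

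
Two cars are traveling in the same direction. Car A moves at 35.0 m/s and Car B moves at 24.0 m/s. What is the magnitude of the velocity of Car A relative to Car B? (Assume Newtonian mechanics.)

v_rel = |v_A - v_B| = |35.0 - 24.0| = 11.0 m/s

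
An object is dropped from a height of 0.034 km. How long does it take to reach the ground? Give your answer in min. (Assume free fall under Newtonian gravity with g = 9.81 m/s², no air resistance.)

h = 0.034 km × 1000.0 = 34.0 m
t = √(2h/g) = √(2 × 34.0 / 9.81) = 2.63281 s
t = 2.63281 s / 60.0 = 0.04388 min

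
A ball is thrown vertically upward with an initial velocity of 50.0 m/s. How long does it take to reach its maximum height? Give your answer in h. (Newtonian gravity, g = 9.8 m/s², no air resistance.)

t_up = v₀ / g = 50.0 / 9.8 = 5.10204 s
t_up = 5.10204 s / 3600.0 = 0.001417 h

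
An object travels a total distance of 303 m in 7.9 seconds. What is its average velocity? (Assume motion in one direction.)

v_avg = Δd / Δt = 303 / 7.9 = 38.35 m/s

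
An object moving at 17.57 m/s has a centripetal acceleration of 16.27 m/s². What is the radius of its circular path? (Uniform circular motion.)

r = v²/a_c = 17.57²/16.27 = 18.97 m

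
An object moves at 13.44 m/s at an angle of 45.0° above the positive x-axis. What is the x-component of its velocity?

vₓ = v cos(θ) = 13.44 × cos(45.0°) = 9.5 m/s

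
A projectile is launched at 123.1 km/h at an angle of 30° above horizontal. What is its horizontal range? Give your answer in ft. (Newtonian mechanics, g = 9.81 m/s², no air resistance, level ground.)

v₀ = 123.1 km/h × 0.2777777777777778 = 34.1944 m/s
R = v₀² × sin(2θ) / g = 34.1944² × sin(2 × 30°) / 9.81 = 1169.26 × 0.866025 / 9.81 = 103.222 m
R = 103.222 m / 0.3048 = 338.7 ft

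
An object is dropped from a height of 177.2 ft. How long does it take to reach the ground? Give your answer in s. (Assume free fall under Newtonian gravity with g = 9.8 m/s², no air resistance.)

h = 177.2 ft × 0.3048 = 54.0106 m
t = √(2h/g) = √(2 × 54.0106 / 9.8) = 3.32 s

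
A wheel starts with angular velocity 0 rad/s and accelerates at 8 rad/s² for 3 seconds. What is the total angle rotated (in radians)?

θ = ω₀t + ½αt² = 0×3 + ½×8×3² = 36.0 rad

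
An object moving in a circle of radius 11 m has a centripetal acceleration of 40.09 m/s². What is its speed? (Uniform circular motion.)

v = √(a_c × r) = √(40.09 × 11) = 21.0 m/s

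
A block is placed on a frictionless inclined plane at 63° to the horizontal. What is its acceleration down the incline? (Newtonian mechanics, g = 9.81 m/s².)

a = g sin(θ) = 9.81 × sin(63°) = 9.81 × 0.891 = 8.74 m/s²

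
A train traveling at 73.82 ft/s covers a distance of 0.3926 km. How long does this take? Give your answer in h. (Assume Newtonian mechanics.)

d = 0.3926 km × 1000.0 = 392.6 m
v = 73.82 ft/s × 0.3048 = 22.5003 m/s
t = d / v = 392.6 / 22.5003 = 17.4487 s
t = 17.4487 s / 3600.0 = 0.004847 h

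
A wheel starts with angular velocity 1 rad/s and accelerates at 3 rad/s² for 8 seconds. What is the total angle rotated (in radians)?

θ = ω₀t + ½αt² = 1×8 + ½×3×8² = 104.0 rad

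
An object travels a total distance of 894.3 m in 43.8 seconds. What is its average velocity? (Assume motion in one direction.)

v_avg = Δd / Δt = 894.3 / 43.8 = 20.42 m/s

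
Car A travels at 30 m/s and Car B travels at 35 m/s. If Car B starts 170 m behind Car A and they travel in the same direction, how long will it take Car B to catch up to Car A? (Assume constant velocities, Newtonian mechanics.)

Relative speed: v_rel = 35 - 30 = 5 m/s
Time to catch: t = d₀/v_rel = 170/5 = 34.0 s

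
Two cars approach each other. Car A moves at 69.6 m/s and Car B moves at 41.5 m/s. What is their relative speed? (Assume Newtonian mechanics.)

v_rel = v_A + v_B = 69.6 + 41.5 = 111.1 m/s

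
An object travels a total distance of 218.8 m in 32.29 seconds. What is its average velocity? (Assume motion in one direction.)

v_avg = Δd / Δt = 218.8 / 32.29 = 6.78 m/s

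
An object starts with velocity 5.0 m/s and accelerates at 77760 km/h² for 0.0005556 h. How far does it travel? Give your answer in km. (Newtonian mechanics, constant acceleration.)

a = 77760 km/h² × 7.716049382716049e-05 = 6.0 m/s²
t = 0.0005556 h × 3600.0 = 2.00016 s
d = v₀ × t + ½ × a × t² = 5.0 × 2.00016 + 0.5 × 6.0 × 2.00016² = 22.0027 m
d = 22.0027 m / 1000.0 = 0.022 km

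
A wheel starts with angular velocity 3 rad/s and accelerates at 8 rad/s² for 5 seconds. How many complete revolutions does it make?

θ = ω₀t + ½αt² = 3×5 + ½×8×5² = 115.0 rad
Total revolutions = θ/(2π) = 115.0/(2π) = 18.3
Complete revolutions = ⌊18.3⌋ = 18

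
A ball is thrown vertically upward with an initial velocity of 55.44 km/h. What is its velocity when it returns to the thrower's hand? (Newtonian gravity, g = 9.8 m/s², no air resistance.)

By conservation of energy (no air resistance), the ball returns to the throw height with the same speed as launch, but directed downward.
|v_ground| = v₀ = 55.44 km/h
v_ground = 55.44 km/h (downward)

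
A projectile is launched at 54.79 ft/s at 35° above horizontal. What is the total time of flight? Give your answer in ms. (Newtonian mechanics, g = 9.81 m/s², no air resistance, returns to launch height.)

v₀ = 54.79 ft/s × 0.3048 = 16.7 m/s
T = 2 × v₀ × sin(θ) / g = 2 × 16.7 × sin(35°) / 9.81 = 2 × 16.7 × 0.573576 / 9.81 = 1.95285 s
T = 1.95285 s / 0.001 = 1953 ms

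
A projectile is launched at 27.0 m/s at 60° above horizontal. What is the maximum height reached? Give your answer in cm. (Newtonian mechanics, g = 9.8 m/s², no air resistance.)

H = v₀² × sin²(θ) / (2g) = 27.0² × sin(60°)² / (2 × 9.8) = 729.0 × 0.75 / 19.6 = 27.8954 m
H = 27.8954 m / 0.01 = 2790 cm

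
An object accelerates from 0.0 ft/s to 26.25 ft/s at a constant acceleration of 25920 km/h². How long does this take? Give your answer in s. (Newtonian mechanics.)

v₀ = 0.0 ft/s × 0.3048 = 0.0 m/s
v = 26.25 ft/s × 0.3048 = 8.001 m/s
a = 25920 km/h² × 7.716049382716049e-05 = 2.0 m/s²
t = (v - v₀) / a = (8.001 - 0.0) / 2.0 = 4.0 s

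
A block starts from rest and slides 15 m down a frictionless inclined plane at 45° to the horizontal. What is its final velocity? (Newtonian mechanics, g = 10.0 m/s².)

a = g sin(θ) = 10.0 × sin(45°) = 7.0711 m/s²
v = √(2ad) = √(2 × 7.0711 × 15) = 14.56 m/s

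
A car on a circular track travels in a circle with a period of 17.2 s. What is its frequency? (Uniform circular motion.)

f = 1/T = 1/17.2 = 0.0581 Hz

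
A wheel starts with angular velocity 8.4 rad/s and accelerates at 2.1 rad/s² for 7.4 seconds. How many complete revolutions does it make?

θ = ω₀t + ½αt² = 8.4×7.4 + ½×2.1×7.4² = 119.658 rad
Total revolutions = θ/(2π) = 119.658/(2π) = 19.04
Complete revolutions = ⌊19.04⌋ = 19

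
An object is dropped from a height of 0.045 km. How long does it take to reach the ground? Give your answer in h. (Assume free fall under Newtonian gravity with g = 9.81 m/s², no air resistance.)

h = 0.045 km × 1000.0 = 45.0 m
t = √(2h/g) = √(2 × 45.0 / 9.81) = 3.02891 s
t = 3.02891 s / 3600.0 = 0.0008414 h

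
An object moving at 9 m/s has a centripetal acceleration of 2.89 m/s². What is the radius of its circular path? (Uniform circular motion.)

r = v²/a_c = 9²/2.89 = 28.03 m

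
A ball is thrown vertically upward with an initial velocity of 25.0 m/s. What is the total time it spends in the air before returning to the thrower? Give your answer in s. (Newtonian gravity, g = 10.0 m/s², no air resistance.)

t_total = 2 × v₀ / g = 2 × 25.0 / 10.0 = 5.0 s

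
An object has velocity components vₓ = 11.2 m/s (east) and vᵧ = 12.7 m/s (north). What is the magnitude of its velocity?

|v| = √(vₓ² + vᵧ²) = √(11.2² + 12.7²) = √(286.73) = 16.93 m/s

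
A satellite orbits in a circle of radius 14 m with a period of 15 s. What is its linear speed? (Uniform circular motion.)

v = 2πr/T = 2π×14/15 = 5.86 m/s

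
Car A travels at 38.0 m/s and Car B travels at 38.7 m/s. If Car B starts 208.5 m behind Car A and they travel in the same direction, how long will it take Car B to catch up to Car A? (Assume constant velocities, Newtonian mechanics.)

Relative speed: v_rel = 38.7 - 38.0 = 0.7 m/s
Time to catch: t = d₀/v_rel = 208.5/0.7 = 297.86 s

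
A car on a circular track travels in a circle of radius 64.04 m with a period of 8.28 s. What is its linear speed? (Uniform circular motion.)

v = 2πr/T = 2π×64.04/8.28 = 48.6 m/s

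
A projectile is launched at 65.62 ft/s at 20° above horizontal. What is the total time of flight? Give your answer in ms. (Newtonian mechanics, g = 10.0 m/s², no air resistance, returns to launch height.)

v₀ = 65.62 ft/s × 0.3048 = 20.001 m/s
T = 2 × v₀ × sin(θ) / g = 2 × 20.001 × sin(20°) / 10.0 = 2 × 20.001 × 0.34202 / 10.0 = 1.36815 s
T = 1.36815 s / 0.001 = 1368 ms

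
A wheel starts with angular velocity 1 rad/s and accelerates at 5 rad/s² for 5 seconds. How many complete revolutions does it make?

θ = ω₀t + ½αt² = 1×5 + ½×5×5² = 67.5 rad
Total revolutions = θ/(2π) = 67.5/(2π) = 10.74
Complete revolutions = ⌊10.74⌋ = 10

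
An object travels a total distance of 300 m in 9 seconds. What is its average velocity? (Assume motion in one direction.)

v_avg = Δd / Δt = 300 / 9 = 33.33 m/s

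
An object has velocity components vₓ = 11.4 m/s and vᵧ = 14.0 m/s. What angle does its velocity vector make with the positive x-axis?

θ = arctan(vᵧ/vₓ) = arctan(14.0/11.4) = 50.84°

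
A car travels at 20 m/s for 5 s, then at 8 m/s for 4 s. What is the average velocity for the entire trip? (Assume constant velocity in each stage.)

d₁ = v₁t₁ = 20 × 5 = 100 m
d₂ = v₂t₂ = 8 × 4 = 32 m
d_total = 132 m, t_total = 9 s
v_avg = d_total/t_total = 132/9 = 14.67 m/s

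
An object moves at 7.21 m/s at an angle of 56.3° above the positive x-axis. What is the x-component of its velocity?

vₓ = v cos(θ) = 7.21 × cos(56.3°) = 4.0 m/s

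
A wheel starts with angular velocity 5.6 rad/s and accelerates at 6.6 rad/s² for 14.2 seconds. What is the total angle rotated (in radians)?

θ = ω₀t + ½αt² = 5.6×14.2 + ½×6.6×14.2² = 744.93 rad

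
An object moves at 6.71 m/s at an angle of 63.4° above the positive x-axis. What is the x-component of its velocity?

vₓ = v cos(θ) = 6.71 × cos(63.4°) = 3.0 m/s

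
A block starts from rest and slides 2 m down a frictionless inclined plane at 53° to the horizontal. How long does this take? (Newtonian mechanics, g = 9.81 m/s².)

a = g sin(θ) = 9.81 × sin(53°) = 7.8346 m/s²
t = √(2d/a) = √(2 × 2 / 7.8346) = 0.71 s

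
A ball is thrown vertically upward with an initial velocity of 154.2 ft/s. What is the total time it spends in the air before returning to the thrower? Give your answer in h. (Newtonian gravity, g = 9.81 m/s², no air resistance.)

v₀ = 154.2 ft/s × 0.3048 = 47.0002 m/s
t_total = 2 × v₀ / g = 2 × 47.0002 / 9.81 = 9.5821 s
t_total = 9.5821 s / 3600.0 = 0.002662 h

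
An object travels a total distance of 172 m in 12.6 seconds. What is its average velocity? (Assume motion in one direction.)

v_avg = Δd / Δt = 172 / 12.6 = 13.65 m/s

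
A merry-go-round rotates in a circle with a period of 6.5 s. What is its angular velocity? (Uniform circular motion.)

ω = 2π/T = 2π/6.5 = 0.9666 rad/s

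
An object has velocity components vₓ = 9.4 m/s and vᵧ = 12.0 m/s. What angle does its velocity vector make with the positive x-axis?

θ = arctan(vᵧ/vₓ) = arctan(12.0/9.4) = 51.93°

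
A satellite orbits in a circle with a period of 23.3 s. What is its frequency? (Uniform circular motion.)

f = 1/T = 1/23.3 = 0.0429 Hz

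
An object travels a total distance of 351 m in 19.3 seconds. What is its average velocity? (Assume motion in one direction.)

v_avg = Δd / Δt = 351 / 19.3 = 18.19 m/s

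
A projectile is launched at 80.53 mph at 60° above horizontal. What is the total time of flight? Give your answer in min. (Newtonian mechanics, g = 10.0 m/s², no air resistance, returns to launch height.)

v₀ = 80.53 mph × 0.44704 = 36.0001 m/s
T = 2 × v₀ × sin(θ) / g = 2 × 36.0001 × sin(60°) / 10.0 = 2 × 36.0001 × 0.866025 / 10.0 = 6.2354 s
T = 6.2354 s / 60.0 = 0.1039 min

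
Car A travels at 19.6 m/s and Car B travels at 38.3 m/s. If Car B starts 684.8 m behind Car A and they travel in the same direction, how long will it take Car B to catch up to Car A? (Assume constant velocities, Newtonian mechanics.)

Relative speed: v_rel = 38.3 - 19.6 = 18.7 m/s
Time to catch: t = d₀/v_rel = 684.8/18.7 = 36.62 s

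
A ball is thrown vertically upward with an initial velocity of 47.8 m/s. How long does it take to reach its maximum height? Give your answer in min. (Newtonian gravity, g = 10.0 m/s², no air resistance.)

t_up = v₀ / g = 47.8 / 10.0 = 4.78 s
t_up = 4.78 s / 60.0 = 0.07967 min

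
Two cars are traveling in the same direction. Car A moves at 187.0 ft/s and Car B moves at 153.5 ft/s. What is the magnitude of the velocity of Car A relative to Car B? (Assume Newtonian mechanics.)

v_rel = |v_A - v_B| = |187.0 - 153.5| = 33.5 ft/s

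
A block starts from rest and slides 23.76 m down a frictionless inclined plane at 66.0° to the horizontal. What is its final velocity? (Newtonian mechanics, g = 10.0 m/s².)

a = g sin(θ) = 10.0 × sin(66.0°) = 9.1355 m/s²
v = √(2ad) = √(2 × 9.1355 × 23.76) = 20.84 m/s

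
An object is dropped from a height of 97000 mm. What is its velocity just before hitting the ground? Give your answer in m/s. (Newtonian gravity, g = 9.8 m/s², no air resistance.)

h = 97000 mm × 0.001 = 97.0 m
v = √(2gh) = √(2 × 9.8 × 97.0) = 43.6 m/s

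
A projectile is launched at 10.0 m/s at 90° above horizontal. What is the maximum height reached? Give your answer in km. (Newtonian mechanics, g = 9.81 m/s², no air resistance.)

H = v₀² × sin²(θ) / (2g) = 10.0² × sin(90°)² / (2 × 9.81) = 100.0 × 1.0 / 19.62 = 5.09684 m
H = 5.09684 m / 1000.0 = 0.005097 km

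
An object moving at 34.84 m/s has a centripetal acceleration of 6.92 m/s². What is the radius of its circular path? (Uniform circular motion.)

r = v²/a_c = 34.84²/6.92 = 175.41 m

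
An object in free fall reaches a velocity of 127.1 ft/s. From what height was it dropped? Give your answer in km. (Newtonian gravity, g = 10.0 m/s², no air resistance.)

v = 127.1 ft/s × 0.3048 = 38.7401 m/s
h = v² / (2g) = 38.7401² / (2 × 10.0) = 75.0398 m
h = 75.0398 m / 1000.0 = 0.07504 km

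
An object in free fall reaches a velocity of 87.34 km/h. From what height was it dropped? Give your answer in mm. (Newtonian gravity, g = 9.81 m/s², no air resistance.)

v = 87.34 km/h × 0.2777777777777778 = 24.2611 m/s
h = v² / (2g) = 24.2611² / (2 × 9.81) = 30.0 m
h = 30.0 m / 0.001 = 30000 mm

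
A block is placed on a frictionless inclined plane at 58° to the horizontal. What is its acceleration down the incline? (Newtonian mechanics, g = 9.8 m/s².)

a = g sin(θ) = 9.8 × sin(58°) = 9.8 × 0.848 = 8.31 m/s²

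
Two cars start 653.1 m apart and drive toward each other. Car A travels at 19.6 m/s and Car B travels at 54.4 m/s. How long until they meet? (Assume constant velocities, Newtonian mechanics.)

Combined speed: v_combined = 19.6 + 54.4 = 74.0 m/s
Time to meet: t = d/v_combined = 653.1/74.0 = 8.83 s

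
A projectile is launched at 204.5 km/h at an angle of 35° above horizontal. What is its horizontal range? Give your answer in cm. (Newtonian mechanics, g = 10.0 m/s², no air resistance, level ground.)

v₀ = 204.5 km/h × 0.2777777777777778 = 56.8056 m/s
R = v₀² × sin(2θ) / g = 56.8056² × sin(2 × 35°) / 10.0 = 3226.88 × 0.939693 / 10.0 = 303.228 m
R = 303.228 m / 0.01 = 30320 cm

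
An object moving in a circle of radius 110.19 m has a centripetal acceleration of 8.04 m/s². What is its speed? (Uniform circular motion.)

v = √(a_c × r) = √(8.04 × 110.19) = 29.76 m/s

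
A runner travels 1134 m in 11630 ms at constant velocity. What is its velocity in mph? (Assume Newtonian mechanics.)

t = 11630 ms × 0.001 = 11.63 s
v = d / t = 1134 / 11.63 = 97.5064 m/s
v = 97.5064 m/s / 0.44704 = 218.1 mph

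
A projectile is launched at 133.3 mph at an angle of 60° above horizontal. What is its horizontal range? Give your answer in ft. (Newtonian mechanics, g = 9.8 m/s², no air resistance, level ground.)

v₀ = 133.3 mph × 0.44704 = 59.5904 m/s
R = v₀² × sin(2θ) / g = 59.5904² × sin(2 × 60°) / 9.8 = 3551.02 × 0.866025 / 9.8 = 313.803 m
R = 313.803 m / 0.3048 = 1030 ft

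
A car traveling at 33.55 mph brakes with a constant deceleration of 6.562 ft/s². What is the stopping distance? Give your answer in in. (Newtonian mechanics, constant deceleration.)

v₀ = 33.55 mph × 0.44704 = 14.9982 m/s
a = 6.562 ft/s² × 0.3048 = 2.0001 m/s²
d = v₀² / (2a) = 14.9982² / (2 × 2.0001) = 224.946 / 4.0002 = 56.2337 m
d = 56.2337 m / 0.0254 = 2214 in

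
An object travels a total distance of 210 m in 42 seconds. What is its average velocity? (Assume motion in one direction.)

v_avg = Δd / Δt = 210 / 42 = 5.0 m/s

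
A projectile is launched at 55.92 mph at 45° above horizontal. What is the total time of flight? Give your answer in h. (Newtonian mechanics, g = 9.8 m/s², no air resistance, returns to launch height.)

v₀ = 55.92 mph × 0.44704 = 24.9985 m/s
T = 2 × v₀ × sin(θ) / g = 2 × 24.9985 × sin(45°) / 9.8 = 2 × 24.9985 × 0.707107 / 9.8 = 3.60747 s
T = 3.60747 s / 3600.0 = 0.001002 h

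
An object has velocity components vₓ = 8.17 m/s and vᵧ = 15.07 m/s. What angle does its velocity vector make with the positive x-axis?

θ = arctan(vᵧ/vₓ) = arctan(15.07/8.17) = 61.54°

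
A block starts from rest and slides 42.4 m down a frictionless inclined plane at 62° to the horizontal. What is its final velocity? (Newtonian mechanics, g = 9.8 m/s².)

a = g sin(θ) = 9.8 × sin(62°) = 8.6529 m/s²
v = √(2ad) = √(2 × 8.6529 × 42.4) = 27.09 m/s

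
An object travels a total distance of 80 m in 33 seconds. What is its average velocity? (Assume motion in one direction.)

v_avg = Δd / Δt = 80 / 33 = 2.42 m/s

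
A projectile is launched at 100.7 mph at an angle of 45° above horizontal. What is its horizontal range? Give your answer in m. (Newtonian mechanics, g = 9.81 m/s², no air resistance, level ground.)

v₀ = 100.7 mph × 0.44704 = 45.0169 m/s
R = v₀² × sin(2θ) / g = 45.0169² × sin(2 × 45°) / 9.81 = 2026.52 × 1.0 / 9.81 = 206.6 m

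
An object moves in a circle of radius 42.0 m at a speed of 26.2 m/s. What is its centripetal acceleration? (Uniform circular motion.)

a_c = v²/r = 26.2²/42.0 = 686.44/42.0 = 16.34 m/s²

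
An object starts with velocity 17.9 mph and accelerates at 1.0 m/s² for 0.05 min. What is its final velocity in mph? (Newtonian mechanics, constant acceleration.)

v₀ = 17.9 mph × 0.44704 = 8.00202 m/s
t = 0.05 min × 60.0 = 3.0 s
v = v₀ + a × t = 8.00202 + 1.0 × 3.0 = 11.002 m/s
v = 11.002 m/s / 0.44704 = 24.61 mph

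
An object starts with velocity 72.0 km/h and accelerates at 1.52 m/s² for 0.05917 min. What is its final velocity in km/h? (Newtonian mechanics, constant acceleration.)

v₀ = 72.0 km/h × 0.2777777777777778 = 20.0 m/s
t = 0.05917 min × 60.0 = 3.5502 s
v = v₀ + a × t = 20.0 + 1.52 × 3.5502 = 25.3963 m/s
v = 25.3963 m/s / 0.2777777777777778 = 91.43 km/h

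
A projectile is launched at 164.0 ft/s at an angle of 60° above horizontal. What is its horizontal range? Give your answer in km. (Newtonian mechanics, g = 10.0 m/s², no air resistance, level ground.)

v₀ = 164.0 ft/s × 0.3048 = 49.9872 m/s
R = v₀² × sin(2θ) / g = 49.9872² × sin(2 × 60°) / 10.0 = 2498.72 × 0.866025 / 10.0 = 216.395 m
R = 216.395 m / 1000.0 = 0.2164 km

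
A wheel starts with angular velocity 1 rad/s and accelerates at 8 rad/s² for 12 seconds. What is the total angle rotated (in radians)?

θ = ω₀t + ½αt² = 1×12 + ½×8×12² = 588.0 rad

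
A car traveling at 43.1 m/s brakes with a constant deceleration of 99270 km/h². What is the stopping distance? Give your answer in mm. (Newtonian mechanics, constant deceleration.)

a = 99270 km/h² × 7.716049382716049e-05 = 7.65972 m/s²
d = v₀² / (2a) = 43.1² / (2 × 7.65972) = 1857.61 / 15.3194 = 121.259 m
d = 121.259 m / 0.001 = 121300 mm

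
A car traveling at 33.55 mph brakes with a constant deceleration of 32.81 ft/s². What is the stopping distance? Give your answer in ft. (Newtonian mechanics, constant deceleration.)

v₀ = 33.55 mph × 0.44704 = 14.9982 m/s
a = 32.81 ft/s² × 0.3048 = 10.0005 m/s²
d = v₀² / (2a) = 14.9982² / (2 × 10.0005) = 224.946 / 20.001 = 11.2467 m
d = 11.2467 m / 0.3048 = 36.9 ft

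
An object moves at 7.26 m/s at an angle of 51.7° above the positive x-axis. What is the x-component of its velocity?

vₓ = v cos(θ) = 7.26 × cos(51.7°) = 4.5 m/s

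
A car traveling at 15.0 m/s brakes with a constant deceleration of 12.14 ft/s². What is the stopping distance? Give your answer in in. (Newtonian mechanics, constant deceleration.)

a = 12.14 ft/s² × 0.3048 = 3.70027 m/s²
d = v₀² / (2a) = 15.0² / (2 × 3.70027) = 225.0 / 7.40054 = 30.4032 m
d = 30.4032 m / 0.0254 = 1197 in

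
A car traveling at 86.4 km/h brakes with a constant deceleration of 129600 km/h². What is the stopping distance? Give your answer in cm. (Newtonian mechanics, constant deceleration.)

v₀ = 86.4 km/h × 0.2777777777777778 = 24.0 m/s
a = 129600 km/h² × 7.716049382716049e-05 = 10.0 m/s²
d = v₀² / (2a) = 24.0² / (2 × 10.0) = 576.0 / 20.0 = 28.8 m
d = 28.8 m / 0.01 = 2880 cm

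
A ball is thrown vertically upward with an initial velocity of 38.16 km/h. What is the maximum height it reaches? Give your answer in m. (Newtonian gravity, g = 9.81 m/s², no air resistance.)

v₀ = 38.16 km/h × 0.2777777777777778 = 10.6 m/s
h_max = v₀² / (2g) = 10.6² / (2 × 9.81) = 112.36 / 19.62 = 5.727 m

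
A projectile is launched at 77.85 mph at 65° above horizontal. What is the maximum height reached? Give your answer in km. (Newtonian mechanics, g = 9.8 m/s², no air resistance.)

v₀ = 77.85 mph × 0.44704 = 34.8021 m/s
H = v₀² × sin²(θ) / (2g) = 34.8021² × sin(65°)² / (2 × 9.8) = 1211.19 × 0.821394 / 19.6 = 50.7584 m
H = 50.7584 m / 1000.0 = 0.05076 km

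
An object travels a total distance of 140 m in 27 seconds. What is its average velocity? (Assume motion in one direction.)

v_avg = Δd / Δt = 140 / 27 = 5.19 m/s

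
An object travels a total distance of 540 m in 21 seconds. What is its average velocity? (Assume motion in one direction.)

v_avg = Δd / Δt = 540 / 21 = 25.71 m/s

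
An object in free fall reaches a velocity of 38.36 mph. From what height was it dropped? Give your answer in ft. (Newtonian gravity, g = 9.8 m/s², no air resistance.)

v = 38.36 mph × 0.44704 = 17.1485 m/s
h = v² / (2g) = 17.1485² / (2 × 9.8) = 15.0036 m
h = 15.0036 m / 0.3048 = 49.22 ft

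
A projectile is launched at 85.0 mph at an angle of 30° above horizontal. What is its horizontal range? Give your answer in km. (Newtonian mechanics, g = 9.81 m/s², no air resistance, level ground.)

v₀ = 85.0 mph × 0.44704 = 37.9984 m/s
R = v₀² × sin(2θ) / g = 37.9984² × sin(2 × 30°) / 9.81 = 1443.88 × 0.866025 / 9.81 = 127.465 m
R = 127.465 m / 1000.0 = 0.1275 km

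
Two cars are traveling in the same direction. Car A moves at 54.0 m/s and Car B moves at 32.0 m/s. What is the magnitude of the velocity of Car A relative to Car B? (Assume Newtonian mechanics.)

v_rel = |v_A - v_B| = |54.0 - 32.0| = 22.0 m/s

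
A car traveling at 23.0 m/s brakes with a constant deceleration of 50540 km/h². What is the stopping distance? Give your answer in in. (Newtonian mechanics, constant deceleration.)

a = 50540 km/h² × 7.716049382716049e-05 = 3.89969 m/s²
d = v₀² / (2a) = 23.0² / (2 × 3.89969) = 529.0 / 7.79938 = 67.8259 m
d = 67.8259 m / 0.0254 = 2670 in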